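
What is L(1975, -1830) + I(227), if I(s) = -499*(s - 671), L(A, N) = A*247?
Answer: 709381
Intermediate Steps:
L(A, N) = 247*A
I(s) = 334829 - 499*s (I(s) = -499*(-671 + s) = 334829 - 499*s)
L(1975, -1830) + I(227) = 247*1975 + (334829 - 499*227) = 487825 + (334829 - 113273) = 487825 + 221556 = 709381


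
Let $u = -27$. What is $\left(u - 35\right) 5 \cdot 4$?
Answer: $-1240$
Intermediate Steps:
$\left(u - 35\right) 5 \cdot 4 = \left(-27 - 35\right) 5 \cdot 4 = \left(-62\right) 20 = -1240$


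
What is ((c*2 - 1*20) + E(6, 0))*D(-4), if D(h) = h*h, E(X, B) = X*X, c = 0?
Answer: 256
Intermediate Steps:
E(X, B) = X**2
D(h) = h**2
((c*2 - 1*20) + E(6, 0))*D(-4) = ((0*2 - 1*20) + 6**2)*(-4)**2 = ((0 - 20) + 36)*16 = (-20 + 36)*16 = 16*16 = 256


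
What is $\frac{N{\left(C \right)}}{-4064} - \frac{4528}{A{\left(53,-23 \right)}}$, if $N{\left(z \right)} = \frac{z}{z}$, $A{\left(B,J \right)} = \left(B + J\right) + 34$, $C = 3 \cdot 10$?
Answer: $- \frac{287529}{4064} \approx -70.75$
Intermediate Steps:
$C = 30$
$A{\left(B,J \right)} = 34 + B + J$
$N{\left(z \right)} = 1$
$\frac{N{\left(C \right)}}{-4064} - \frac{4528}{A{\left(53,-23 \right)}} = 1 \frac{1}{-4064} - \frac{4528}{34 + 53 - 23} = 1 \left(- \frac{1}{4064}\right) - \frac{4528}{64} = - \frac{1}{4064} - \frac{283}{4} = - \frac{287529}{4064}$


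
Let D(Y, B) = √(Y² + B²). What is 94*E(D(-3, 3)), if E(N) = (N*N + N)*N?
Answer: 1692 + 5076*√2 ≈ 8870.5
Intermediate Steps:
D(Y, B) = √(B² + Y²)
E(N) = N*(N + N²) (E(N) = (N² + N)*N = (N + N²)*N = N*(N + N²))
94*E(D(-3, 3)) = 94*((√(3² + (-3)²))²*(1 + √(3² + (-3)²))) = 94*((√(9 + 9))²*(1 + √(9 + 9))) = 94*((√18)²*(1 + √18)) = 94*((3*√2)²*(1 + 3*√2)) = 94*(18*(1 + 3*√2)) = 94*(18 + 54*√2) = 1692 + 5076*√2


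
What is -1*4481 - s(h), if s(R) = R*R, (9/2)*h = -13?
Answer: -363637/81 ≈ -4489.3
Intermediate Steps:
h = -26/9 (h = (2/9)*(-13) = -26/9 ≈ -2.8889)
s(R) = R²
-1*4481 - s(h) = -1*4481 - (-26/9)² = -4481 - 1*676/81 = -4481 - 676/81 = -363637/81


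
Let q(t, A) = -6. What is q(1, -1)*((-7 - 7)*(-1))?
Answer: -84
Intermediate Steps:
q(1, -1)*((-7 - 7)*(-1)) = -6*(-7 - 7)*(-1) = -(-84)*(-1) = -6*14 = -84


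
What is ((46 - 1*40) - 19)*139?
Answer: -1807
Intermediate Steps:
((46 - 1*40) - 19)*139 = ((46 - 40) - 19)*139 = (6 - 19)*139 = -13*139 = -1807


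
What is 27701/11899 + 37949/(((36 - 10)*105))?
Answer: 527178881/32484270 ≈ 16.229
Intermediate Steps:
27701/11899 + 37949/(((36 - 10)*105)) = 27701*(1/11899) + 37949/((26*105)) = 27701/11899 + 37949/2730 = 527178881/32484270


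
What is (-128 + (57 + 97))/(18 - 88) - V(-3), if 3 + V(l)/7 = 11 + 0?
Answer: -1973/35 ≈ -56.371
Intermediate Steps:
V(l) = 56 (V(l) = -21 + 7*(11 + 0) = -21 + 7*11 = -21 + 77 = 56)
(-128 + (57 + 97))/(18 - 88) - V(-3) = (-128 + (57 + 97))/(18 - 88) - 1*56 = (-128 + 154)/(-70) - 56 = 26*(-1/70) - 56 = -13/35 - 56 = -1973/35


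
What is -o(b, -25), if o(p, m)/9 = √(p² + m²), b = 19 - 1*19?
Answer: -225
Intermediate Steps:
b = 0 (b = 19 - 19 = 0)
o(p, m) = 9*√(m² + p²) (o(p, m) = 9*√(p² + m²) = 9*√(m² + p²))
-o(b, -25) = -9*√((-25)² + 0²) = -9*√(625 + 0) = -9*√625 = -9*25 = -1*225 = -225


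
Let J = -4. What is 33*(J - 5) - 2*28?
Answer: -353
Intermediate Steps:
33*(J - 5) - 2*28 = 33*(-4 - 5) - 2*28 = 33*(-9) - 56 = -297 - 56 = -353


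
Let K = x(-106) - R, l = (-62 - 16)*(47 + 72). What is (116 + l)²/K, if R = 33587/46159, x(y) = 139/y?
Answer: -411075849236824/9976323 ≈ -4.1205e+7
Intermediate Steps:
R = 33587/46159 (R = 33587*(1/46159) = 33587/46159 ≈ 0.72764)
l = -9282 (l = -78*119 = -9282)
K = -9976323/4892854 (K = 139/(-106) - 1*33587/46159 = 139*(-1/106) - 33587/46159 = -139/106 - 33587/46159 = -9976323/4892854 ≈ -2.0390)
(116 + l)²/K = (116 - 9282)²/(-9976323/4892854) = (-9166)²*(-4892854/9976323) = 84015556*(-4892854/9976323) = -411075849236824/9976323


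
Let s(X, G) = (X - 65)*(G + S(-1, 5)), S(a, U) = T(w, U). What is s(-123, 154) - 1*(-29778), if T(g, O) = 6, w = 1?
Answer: -302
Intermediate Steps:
S(a, U) = 6
s(X, G) = (-65 + X)*(6 + G) (s(X, G) = (X - 65)*(G + 6) = (-65 + X)*(6 + G))
s(-123, 154) - 1*(-29778) = (-390 - 65*154 + 6*(-123) + 154*(-123)) - 1*(-29778) = (-390 - 10010 - 738 - 18942) + 29778 = -30080 + 29778 = -302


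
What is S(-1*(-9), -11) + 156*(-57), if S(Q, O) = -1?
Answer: -8893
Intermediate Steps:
S(-1*(-9), -11) + 156*(-57) = -1 + 156*(-57) = -1 - 8892 = -8893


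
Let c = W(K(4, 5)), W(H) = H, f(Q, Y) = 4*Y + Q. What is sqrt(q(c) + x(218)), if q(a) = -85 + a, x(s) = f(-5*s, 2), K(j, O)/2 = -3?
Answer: I*sqrt(1173) ≈ 34.249*I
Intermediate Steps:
f(Q, Y) = Q + 4*Y
K(j, O) = -6 (K(j, O) = 2*(-3) = -6)
x(s) = 8 - 5*s (x(s) = -5*s + 4*2 = -5*s + 8 = 8 - 5*s)
c = -6
sqrt(q(c) + x(218)) = sqrt((-85 - 6) + (8 - 5*218)) = sqrt(-91 + (8 - 1090)) = sqrt(-91 - 1082) = sqrt(-1173) = I*sqrt(1173)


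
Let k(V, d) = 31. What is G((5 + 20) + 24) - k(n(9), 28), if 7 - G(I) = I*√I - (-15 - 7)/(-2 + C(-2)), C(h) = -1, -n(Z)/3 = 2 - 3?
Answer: -1079/3 ≈ -359.67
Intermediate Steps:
n(Z) = 3 (n(Z) = -3*(2 - 3) = -3*(-1) = 3)
G(I) = 43/3 - I^(3/2) (G(I) = 7 - (I*√I - (-15 - 7)/(-2 - 1)) = 7 - (I^(3/2) - (-22)/(-3)) = 7 - (I^(3/2) - (-22)*(-1)/3) = 7 - (I^(3/2) - 1*22/3) = 7 - (I^(3/2) - 22/3) = 7 - (-22/3 + I^(3/2)) = 7 + (22/3 - I^(3/2)) = 43/3 - I^(3/2))
G((5 + 20) + 24) - k(n(9), 28) = (43/3 - ((5 + 20) + 24)^(3/2)) - 1*31 = (43/3 - (25 + 24)^(3/2)) - 31 = (43/3 - 49^(3/2)) - 31 = (43/3 - 1*343) - 31 = (43/3 - 343) - 31 = -986/3 - 31 = -1079/3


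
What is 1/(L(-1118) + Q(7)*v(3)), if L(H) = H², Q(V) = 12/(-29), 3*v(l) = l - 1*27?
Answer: 29/36247892 ≈ 8.0005e-7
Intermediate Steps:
v(l) = -9 + l/3 (v(l) = (l - 1*27)/3 = (l - 27)/3 = (-27 + l)/3 = -9 + l/3)
Q(V) = -12/29 (Q(V) = 12*(-1/29) = -12/29)
1/(L(-1118) + Q(7)*v(3)) = 1/((-1118)² - 12*(-9 + (⅓)*3)/29) = 1/(1249924 - 12*(-9 + 1)/29) = 1/(1249924 - 12/29*(-8)) = 1/(1249924 + 96/29) = 1/(36247892/29) = 29/36247892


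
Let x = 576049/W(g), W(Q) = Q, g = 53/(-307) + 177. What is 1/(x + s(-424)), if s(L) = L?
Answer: 54286/153829779 ≈ 0.00035290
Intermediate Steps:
g = 54286/307 (g = 53*(-1/307) + 177 = -53/307 + 177 = 54286/307 ≈ 176.83)
x = 176847043/54286 (x = 576049/(54286/307) = 576049*(307/54286) = 176847043/54286 ≈ 3257.7)
1/(x + s(-424)) = 1/(176847043/54286 - 424) = 1/(153829779/54286) = 54286/153829779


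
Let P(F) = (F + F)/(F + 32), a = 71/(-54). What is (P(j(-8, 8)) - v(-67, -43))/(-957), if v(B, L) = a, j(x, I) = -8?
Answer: -35/51678 ≈ -0.00067727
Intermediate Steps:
a = -71/54 (a = 71*(-1/54) = -71/54 ≈ -1.3148)
v(B, L) = -71/54
P(F) = 2*F/(32 + F) (P(F) = (2*F)/(32 + F) = 2*F/(32 + F))
(P(j(-8, 8)) - v(-67, -43))/(-957) = (2*(-8)/(32 - 8) - 1*(-71/54))/(-957) = (2*(-8)/24 + 71/54)*(-1/957) = (2*(-8)*(1/24) + 71/54)*(-1/957) = (-⅔ + 71/54)*(-1/957) = (35/54)*(-1/957) = -35/51678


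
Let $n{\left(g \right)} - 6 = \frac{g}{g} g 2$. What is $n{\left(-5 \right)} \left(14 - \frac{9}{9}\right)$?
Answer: $-52$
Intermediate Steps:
$n{\left(g \right)} = 6 + 2 g$ ($n{\left(g \right)} = 6 + \frac{g}{g} g 2 = 6 + 1 g 2 = 6 + g 2 = 6 + 2 g$)
$n{\left(-5 \right)} \left(14 - \frac{9}{9}\right) = \left(6 + 2 \left(-5\right)\right) \left(14 - \frac{9}{9}\right) = \left(6 - 10\right) \left(14 - 1\right) = - 4 \left(14 - 1\right) = \left(-4\right) 13 = -52$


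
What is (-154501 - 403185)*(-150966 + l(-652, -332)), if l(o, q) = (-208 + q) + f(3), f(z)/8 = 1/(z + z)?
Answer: 253476094604/3 ≈ 8.4492e+10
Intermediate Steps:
f(z) = 4/z (f(z) = 8/(z + z) = 8/((2*z)) = 8*(1/(2*z)) = 4/z)
l(o, q) = -620/3 + q (l(o, q) = (-208 + q) + 4/3 = -620/3 + q)
(-154501 - 403185)*(-150966 + l(-652, -332)) = (-154501 - 403185)*(-150966 + (-620/3 - 332)) = -557686*(-150966 - 1616/3) = -557686*(-454514/3) = 253476094604/3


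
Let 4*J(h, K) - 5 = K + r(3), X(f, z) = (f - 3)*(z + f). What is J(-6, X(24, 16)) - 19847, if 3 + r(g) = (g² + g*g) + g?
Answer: -78525/4 ≈ -19631.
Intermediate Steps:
X(f, z) = (-3 + f)*(f + z)
r(g) = -3 + g + 2*g² (r(g) = -3 + ((g² + g*g) + g) = -3 + ((g² + g²) + g) = -3 + (2*g² + g) = -3 + (g + 2*g²) = -3 + g + 2*g²)
J(h, K) = 23/4 + K/4 (J(h, K) = 5/4 + (K + (-3 + 3 + 2*3²))/4 = 5/4 + (K + (-3 + 3 + 2*9))/4 = 5/4 + (K + (-3 + 3 + 18))/4 = 5/4 + (K + 18)/4 = 5/4 + (18 + K)/4 = 5/4 + (9/2 + K/4) = 23/4 + K/4)
J(-6, X(24, 16)) - 19847 = (23/4 + (24² - 3*24 - 3*16 + 24*16)/4) - 19847 = (23/4 + (576 - 72 - 48 + 384)/4) - 19847 = (23/4 + (¼)*840) - 19847 = (23/4 + 210) - 19847 = 863/4 - 19847 = -78525/4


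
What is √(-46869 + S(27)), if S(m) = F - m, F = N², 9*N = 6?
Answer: 2*I*√105515/3 ≈ 216.55*I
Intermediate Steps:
N = ⅔ (N = (⅑)*6 = ⅔ ≈ 0.66667)
F = 4/9 (F = (⅔)² = 4/9 ≈ 0.44444)
S(m) = 4/9 - m
√(-46869 + S(27)) = √(-46869 + (4/9 - 1*27)) = √(-46869 + (4/9 - 27)) = √(-46869 - 239/9) = √(-422060/9) = 2*I*√105515/3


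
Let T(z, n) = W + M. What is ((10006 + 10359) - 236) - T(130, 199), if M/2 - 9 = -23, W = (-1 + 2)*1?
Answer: 20156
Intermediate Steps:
W = 1 (W = 1*1 = 1)
M = -28 (M = 18 + 2*(-23) = 18 - 46 = -28)
T(z, n) = -27 (T(z, n) = 1 - 28 = -27)
((10006 + 10359) - 236) - T(130, 199) = ((10006 + 10359) - 236) - 1*(-27) = (20365 - 236) + 27 = 20129 + 27 = 20156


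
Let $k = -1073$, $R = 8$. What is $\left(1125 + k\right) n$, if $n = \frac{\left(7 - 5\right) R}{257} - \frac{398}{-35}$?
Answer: $\frac{5347992}{8995} \approx 594.55$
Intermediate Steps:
$n = \frac{102846}{8995}$ ($n = \frac{\left(7 - 5\right) 8}{257} - \frac{398}{-35} = 2 \cdot 8 \cdot \frac{1}{257} - - \frac{398}{35} = 16 \cdot \frac{1}{257} + \frac{398}{35} = \frac{16}{257} + \frac{398}{35} = \frac{102846}{8995} \approx 11.434$)
$\left(1125 + k\right) n = \left(1125 - 1073\right) \frac{102846}{8995} = 52 \cdot \frac{102846}{8995} = \frac{5347992}{8995}$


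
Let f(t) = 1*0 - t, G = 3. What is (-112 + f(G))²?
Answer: 13225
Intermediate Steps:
f(t) = -t (f(t) = 0 - t = -t)
(-112 + f(G))² = (-112 - 1*3)² = (-112 - 3)² = (-115)² = 13225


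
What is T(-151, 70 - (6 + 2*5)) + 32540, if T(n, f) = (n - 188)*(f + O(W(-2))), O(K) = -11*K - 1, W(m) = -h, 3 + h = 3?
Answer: 14573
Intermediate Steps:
h = 0 (h = -3 + 3 = 0)
W(m) = 0 (W(m) = -1*0 = 0)
O(K) = -1 - 11*K
T(n, f) = (-1 + f)*(-188 + n) (T(n, f) = (n - 188)*(f + (-1 - 11*0)) = (-188 + n)*(f + (-1 + 0)) = (-188 + n)*(f - 1) = (-188 + n)*(-1 + f) = (-1 + f)*(-188 + n))
T(-151, 70 - (6 + 2*5)) + 32540 = (188 - 1*(-151) - 188*(70 - (6 + 2*5)) + (70 - (6 + 2*5))*(-151)) + 32540 = (188 + 151 - 188*(70 - (6 + 10)) + (70 - (6 + 10))*(-151)) + 32540 = (188 + 151 - 188*(70 - 1*16) + (70 - 1*16)*(-151)) + 32540 = (188 + 151 - 188*(70 - 16) + (70 - 16)*(-151)) + 32540 = (188 + 151 - 188*54 + 54*(-151)) + 32540 = (188 + 151 - 10152 - 8154) + 32540 = -17967 + 32540 = 14573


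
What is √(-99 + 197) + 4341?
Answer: 4341 + 7*√2 ≈ 4350.9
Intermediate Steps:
√(-99 + 197) + 4341 = √98 + 4341 = 7*√2 + 4341 = 4341 + 7*√2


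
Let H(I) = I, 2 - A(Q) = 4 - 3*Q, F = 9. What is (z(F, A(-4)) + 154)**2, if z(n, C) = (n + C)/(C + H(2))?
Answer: 3433609/144 ≈ 23845.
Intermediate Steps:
A(Q) = -2 + 3*Q (A(Q) = 2 - (4 - 3*Q) = 2 + (-4 + 3*Q) = -2 + 3*Q)
z(n, C) = (C + n)/(2 + C) (z(n, C) = (n + C)/(C + 2) = (C + n)/(2 + C))
(z(F, A(-4)) + 154)**2 = (((-2 + 3*(-4)) + 9)/(2 + (-2 + 3*(-4))) + 154)**2 = (((-2 - 12) + 9)/(2 + (-2 - 12)) + 154)**2 = ((-14 + 9)/(2 - 14) + 154)**2 = (-5/(-12) + 154)**2 = (-1/12*(-5) + 154)**2 = (5/12 + 154)**2 = (1853/12)**2 = 3433609/144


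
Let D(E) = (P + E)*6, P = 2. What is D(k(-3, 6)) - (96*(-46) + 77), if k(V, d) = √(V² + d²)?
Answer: 4351 + 18*√5 ≈ 4391.3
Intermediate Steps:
D(E) = 12 + 6*E (D(E) = (2 + E)*6 = 12 + 6*E)
D(k(-3, 6)) - (96*(-46) + 77) = (12 + 6*√((-3)² + 6²)) - (96*(-46) + 77) = (12 + 6*√(9 + 36)) - (-4416 + 77) = (12 + 6*√45) - 1*(-4339) = (12 + 6*(3*√5)) + 4339 = (12 + 18*√5) + 4339 = 4351 + 18*√5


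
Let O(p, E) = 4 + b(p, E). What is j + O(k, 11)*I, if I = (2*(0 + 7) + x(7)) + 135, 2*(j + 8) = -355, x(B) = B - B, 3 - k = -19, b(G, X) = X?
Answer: 4099/2 ≈ 2049.5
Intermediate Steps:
k = 22 (k = 3 - 1*(-19) = 3 + 19 = 22)
x(B) = 0
j = -371/2 (j = -8 + (½)*(-355) = -8 - 355/2 = -371/2 ≈ -185.50)
O(p, E) = 4 + E
I = 149 (I = (2*(0 + 7) + 0) + 135 = (2*7 + 0) + 135 = (14 + 0) + 135 = 14 + 135 = 149)
j + O(k, 11)*I = -371/2 + (4 + 11)*149 = -371/2 + 15*149 = -371/2 + 2235 = 4099/2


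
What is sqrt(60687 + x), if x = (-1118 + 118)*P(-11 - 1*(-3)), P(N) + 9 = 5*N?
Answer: sqrt(109687) ≈ 331.19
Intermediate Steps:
P(N) = -9 + 5*N
x = 49000 (x = (-1118 + 118)*(-9 + 5*(-11 - 1*(-3))) = -1000*(-9 + 5*(-11 + 3)) = -1000*(-9 + 5*(-8)) = -1000*(-9 - 40) = -1000*(-49) = 49000)
sqrt(60687 + x) = sqrt(60687 + 49000) = sqrt(109687)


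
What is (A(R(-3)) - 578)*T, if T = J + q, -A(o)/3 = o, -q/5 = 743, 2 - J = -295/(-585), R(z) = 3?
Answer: 255039760/117 ≈ 2.1798e+6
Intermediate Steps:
J = 175/117 (J = 2 - (-295)/(-585) = 2 - (-295)*(-1)/585 = 2 - 1*59/117 = 2 - 59/117 = 175/117 ≈ 1.4957)
q = -3715 (q = -5*743 = -3715)
A(o) = -3*o
T = -434480/117 (T = 175/117 - 3715 = -434480/117 ≈ -3713.5)
(A(R(-3)) - 578)*T = (-3*3 - 578)*(-434480/117) = (-9 - 578)*(-434480/117) = -587*(-434480/117) = 255039760/117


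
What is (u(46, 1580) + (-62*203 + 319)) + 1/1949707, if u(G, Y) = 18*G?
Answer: -22302698372/1949707 ≈ -11439.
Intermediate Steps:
(u(46, 1580) + (-62*203 + 319)) + 1/1949707 = (18*46 + (-62*203 + 319)) + 1/1949707 = (828 + (-12586 + 319)) + 1/1949707 = (828 - 12267) + 1/1949707 = -11439 + 1/1949707 = -22302698372/1949707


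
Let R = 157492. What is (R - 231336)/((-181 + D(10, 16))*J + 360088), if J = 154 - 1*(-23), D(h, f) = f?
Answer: -73844/330883 ≈ -0.22317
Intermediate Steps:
J = 177 (J = 154 + 23 = 177)
(R - 231336)/((-181 + D(10, 16))*J + 360088) = (157492 - 231336)/((-181 + 16)*177 + 360088) = -73844/(-165*177 + 360088) = -73844/(-29205 + 360088) = -73844/330883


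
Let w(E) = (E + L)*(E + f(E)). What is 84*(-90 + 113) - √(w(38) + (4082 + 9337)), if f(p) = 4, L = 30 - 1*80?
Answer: 1932 - 3*√1435 ≈ 1818.4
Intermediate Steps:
L = -50 (L = 30 - 80 = -50)
w(E) = (-50 + E)*(4 + E) (w(E) = (E - 50)*(E + 4) = (-50 + E)*(4 + E))
84*(-90 + 113) - √(w(38) + (4082 + 9337)) = 84*(-90 + 113) - √((-200 + 38² - 46*38) + (4082 + 9337)) = 84*23 - √((-200 + 1444 - 1748) + 13419) = 1932 - √(-504 + 13419) = 1932 - √12915 = 1932 - 3*√1435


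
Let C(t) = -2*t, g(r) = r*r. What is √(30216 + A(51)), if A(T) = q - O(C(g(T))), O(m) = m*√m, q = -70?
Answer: √(30146 + 265302*I*√2) ≈ 450.86 + 416.09*I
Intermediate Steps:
g(r) = r²
O(m) = m^(3/2)
A(T) = -70 - 2*√2*(-T²)^(3/2) (A(T) = -70 - (-2*T²)^(3/2) = -70 - 2*√2*(-T²)^(3/2))
√(30216 + A(51)) = √(30216 + (-70 - 2*√2*(-1*51²)^(3/2))) = √(30216 + (-70 - 2*√2*(-1*2601)^(3/2))) = √(30216 + (-70 - 2*√2*(-2601)^(3/2))) = √(30216 + (-70 - 2*√2*(-132651*I))) = √(30216 + (-70 + 265302*I*√2)) = √(30146 + 265302*I*√2)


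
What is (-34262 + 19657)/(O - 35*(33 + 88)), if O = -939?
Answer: 14605/5174 ≈ 2.8228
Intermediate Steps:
(-34262 + 19657)/(O - 35*(33 + 88)) = (-34262 + 19657)/(-939 - 35*(33 + 88)) = -14605/(-939 - 35*121) = -14605/(-939 - 4235) = -14605/(-5174) = -14605*(-1/5174) = 14605/5174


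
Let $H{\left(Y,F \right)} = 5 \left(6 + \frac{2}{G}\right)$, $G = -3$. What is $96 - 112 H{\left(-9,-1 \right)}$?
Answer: $- \frac{8672}{3} \approx -2890.7$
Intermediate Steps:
$H{\left(Y,F \right)} = \frac{80}{3}$ ($H{\left(Y,F \right)} = 5 \left(6 + \frac{2}{-3}\right) = 5 \left(6 + 2 \left(- \frac{1}{3}\right)\right) = 5 \left(6 - \frac{2}{3}\right) = 5 \cdot \frac{16}{3} = \frac{80}{3}$)
$96 - 112 H{\left(-9,-1 \right)} = 96 - \frac{8960}{3} = - \frac{8672}{3}$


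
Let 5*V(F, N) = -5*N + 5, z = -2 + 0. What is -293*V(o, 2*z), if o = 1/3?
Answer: -1465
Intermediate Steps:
z = -2
o = ⅓ ≈ 0.33333
V(F, N) = 1 - N (V(F, N) = (-5*N + 5)/5 = (5 - 5*N)/5 = 1 - N)
-293*V(o, 2*z) = -293*(1 - 2*(-2)) = -293*(1 - 1*(-4)) = -293*(1 + 4) = -293*5 = -1465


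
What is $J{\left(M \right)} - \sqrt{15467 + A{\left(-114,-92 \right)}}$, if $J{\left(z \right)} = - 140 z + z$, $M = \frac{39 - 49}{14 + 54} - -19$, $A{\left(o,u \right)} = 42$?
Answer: $- \frac{89099}{34} - \sqrt{15509} \approx -2745.1$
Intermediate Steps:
$M = \frac{641}{34}$ ($M = \frac{39 - 49}{68} + 19 = \left(-10\right) \frac{1}{68} + 19 = - \frac{5}{34} + 19 = \frac{641}{34} \approx 18.853$)
$J{\left(z \right)} = - 139 z$
$J{\left(M \right)} - \sqrt{15467 + A{\left(-114,-92 \right)}} = \left(-139\right) \frac{641}{34} - \sqrt{15467 + 42} = - \frac{89099}{34} - \sqrt{15509}$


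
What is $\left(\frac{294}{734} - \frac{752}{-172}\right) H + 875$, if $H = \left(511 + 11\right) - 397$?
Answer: $\frac{23223000}{15781} \approx 1471.6$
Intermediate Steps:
$H = 125$ ($H = 522 - 397 = 125$)
$\left(\frac{294}{734} - \frac{752}{-172}\right) H + 875 = \left(\frac{294}{734} - \frac{752}{-172}\right) 125 + 875 = \left(294 \cdot \frac{1}{734} - - \frac{188}{43}\right) 125 + 875 = \left(\frac{147}{367} + \frac{188}{43}\right) 125 + 875 = \frac{75317}{15781} \cdot 125 + 875 = \frac{9414625}{15781} + 875 = \frac{23223000}{15781}$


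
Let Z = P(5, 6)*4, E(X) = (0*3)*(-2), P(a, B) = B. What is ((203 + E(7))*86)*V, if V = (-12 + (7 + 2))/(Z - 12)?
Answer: -8729/2 ≈ -4364.5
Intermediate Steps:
E(X) = 0 (E(X) = 0*(-2) = 0)
Z = 24 (Z = 6*4 = 24)
V = -¼ (V = (-12 + (7 + 2))/(24 - 12) = (-12 + 9)/12 = -3*1/12 = -¼ ≈ -0.25000)
((203 + E(7))*86)*V = ((203 + 0)*86)*(-¼) = (203*86)*(-¼) = 17458*(-¼) = -8729/2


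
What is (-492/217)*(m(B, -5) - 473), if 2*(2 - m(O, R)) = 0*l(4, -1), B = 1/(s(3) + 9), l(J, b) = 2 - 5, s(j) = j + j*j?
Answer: 231732/217 ≈ 1067.9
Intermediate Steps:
s(j) = j + j**2
l(J, b) = -3
B = 1/21 (B = 1/(3*(1 + 3) + 9) = 1/(3*4 + 9) = 1/(12 + 9) = 1/21 ≈ 0.047619)
m(O, R) = 2 (m(O, R) = 2 - 0*(-3) = 2 - 1/2*0 = 2 + 0 = 2)
(-492/217)*(m(B, -5) - 473) = (-492/217)*(2 - 473) = -492*1/217*(-471) = -492/217*(-471) = 231732/217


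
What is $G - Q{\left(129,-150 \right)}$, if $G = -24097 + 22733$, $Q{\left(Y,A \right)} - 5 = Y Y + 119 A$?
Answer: $-160$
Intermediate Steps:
$Q{\left(Y,A \right)} = 5 + Y^{2} + 119 A$ ($Q{\left(Y,A \right)} = 5 + \left(Y Y + 119 A\right) = 5 + \left(Y^{2} + 119 A\right) = 5 + Y^{2} + 119 A$)
$G = -1364$
$G - Q{\left(129,-150 \right)} = -1364 - \left(5 + 129^{2} + 119 \left(-150\right)\right) = -1364 - \left(5 + 16641 - 17850\right) = -1364 - -1204 = -1364 + 1204 = -160$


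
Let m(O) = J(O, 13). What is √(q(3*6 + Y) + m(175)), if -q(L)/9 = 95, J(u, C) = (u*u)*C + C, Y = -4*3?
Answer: √397283 ≈ 630.30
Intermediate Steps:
Y = -12
J(u, C) = C + C*u² (J(u, C) = u²*C + C = C*u² + C = C + C*u²)
m(O) = 13 + 13*O² (m(O) = 13*(1 + O²) = 13 + 13*O²)
q(L) = -855 (q(L) = -9*95 = -855)
√(q(3*6 + Y) + m(175)) = √(-855 + (13 + 13*175²)) = √(-855 + (13 + 13*30625)) = √(-855 + (13 + 398125)) = √(-855 + 398138) = √397283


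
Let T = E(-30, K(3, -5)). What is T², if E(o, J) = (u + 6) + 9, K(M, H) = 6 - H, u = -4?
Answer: 121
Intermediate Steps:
E(o, J) = 11 (E(o, J) = (-4 + 6) + 9 = 2 + 9 = 11)
T = 11
T² = 11² = 121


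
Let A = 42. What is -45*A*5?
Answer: -9450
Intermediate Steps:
-45*A*5 = -45*42*5 = -1890*5 = -9450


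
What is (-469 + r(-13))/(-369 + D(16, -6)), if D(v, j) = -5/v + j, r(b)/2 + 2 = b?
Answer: 7984/6005 ≈ 1.3296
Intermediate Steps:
r(b) = -4 + 2*b
D(v, j) = j - 5/v
(-469 + r(-13))/(-369 + D(16, -6)) = (-469 + (-4 + 2*(-13)))/(-369 + (-6 - 5/16)) = (-469 + (-4 - 26))/(-369 + (-6 - 5*1/16)) = (-469 - 30)/(-369 + (-6 - 5/16)) = -499/(-369 - 101/16) = -499/(-6005/16) = -499*(-16/6005) = 7984/6005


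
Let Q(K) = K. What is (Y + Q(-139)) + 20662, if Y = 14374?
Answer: 34897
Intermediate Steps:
(Y + Q(-139)) + 20662 = (14374 - 139) + 20662 = 14235 + 20662 = 34897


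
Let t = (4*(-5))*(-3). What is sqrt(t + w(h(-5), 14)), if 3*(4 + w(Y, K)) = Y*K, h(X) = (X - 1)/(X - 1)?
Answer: sqrt(546)/3 ≈ 7.7889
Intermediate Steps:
h(X) = 1 (h(X) = (-1 + X)/(-1 + X) = 1)
t = 60 (t = -20*(-3) = 60)
w(Y, K) = -4 + K*Y/3 (w(Y, K) = -4 + (Y*K)/3 = -4 + (K*Y)/3 = -4 + K*Y/3)
sqrt(t + w(h(-5), 14)) = sqrt(60 + (-4 + (1/3)*14*1)) = sqrt(60 + (-4 + 14/3)) = sqrt(60 + 2/3) = sqrt(182/3) = sqrt(546)/3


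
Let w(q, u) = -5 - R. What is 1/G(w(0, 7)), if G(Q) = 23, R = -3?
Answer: 1/23 ≈ 0.043478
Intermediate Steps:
w(q, u) = -2 (w(q, u) = -5 - 1*(-3) = -5 + 3 = -2)
1/G(w(0, 7)) = 1/23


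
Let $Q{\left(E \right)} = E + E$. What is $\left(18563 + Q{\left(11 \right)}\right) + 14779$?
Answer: $33364$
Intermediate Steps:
$Q{\left(E \right)} = 2 E$
$\left(18563 + Q{\left(11 \right)}\right) + 14779 = \left(18563 + 2 \cdot 11\right) + 14779 = \left(18563 + 22\right) + 14779 = 18585 + 14779 = 33364$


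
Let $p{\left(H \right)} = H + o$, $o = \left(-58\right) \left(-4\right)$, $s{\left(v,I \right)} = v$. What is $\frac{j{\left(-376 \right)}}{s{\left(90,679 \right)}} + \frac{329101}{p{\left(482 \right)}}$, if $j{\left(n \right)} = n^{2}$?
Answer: $\frac{21760259}{10710} \approx 2031.8$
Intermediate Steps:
$o = 232$
$p{\left(H \right)} = 232 + H$ ($p{\left(H \right)} = H + 232 = 232 + H$)
$\frac{j{\left(-376 \right)}}{s{\left(90,679 \right)}} + \frac{329101}{p{\left(482 \right)}} = \frac{\left(-376\right)^{2}}{90} + \frac{329101}{232 + 482} = 141376 \cdot \frac{1}{90} + \frac{329101}{714} = \frac{70688}{45} + 329101 \cdot \frac{1}{714} = \frac{70688}{45} + \frac{329101}{714} = \frac{21760259}{10710}$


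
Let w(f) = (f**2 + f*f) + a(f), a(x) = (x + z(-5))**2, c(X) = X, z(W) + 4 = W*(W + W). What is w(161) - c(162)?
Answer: 94529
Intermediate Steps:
z(W) = -4 + 2*W**2 (z(W) = -4 + W*(W + W) = -4 + W*(2*W) = -4 + 2*W**2)
a(x) = (46 + x)**2 (a(x) = (x + (-4 + 2*(-5)**2))**2 = (x + (-4 + 2*25))**2 = (x + (-4 + 50))**2 = (x + 46)**2 = (46 + x)**2)
w(f) = (46 + f)**2 + 2*f**2 (w(f) = (f**2 + f*f) + (46 + f)**2 = (f**2 + f**2) + (46 + f)**2 = 2*f**2 + (46 + f)**2 = (46 + f)**2 + 2*f**2)
w(161) - c(162) = ((46 + 161)**2 + 2*161**2) - 1*162 = (207**2 + 2*25921) - 162 = (42849 + 51842) - 162 = 94691 - 162 = 94529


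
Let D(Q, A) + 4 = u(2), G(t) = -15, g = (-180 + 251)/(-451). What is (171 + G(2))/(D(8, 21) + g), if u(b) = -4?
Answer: -5412/283 ≈ -19.124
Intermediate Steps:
g = -71/451 (g = 71*(-1/451) = -71/451 ≈ -0.15743)
D(Q, A) = -8 (D(Q, A) = -4 - 4 = -8)
(171 + G(2))/(D(8, 21) + g) = (171 - 15)/(-8 - 71/451) = 156/(-3679/451) = 156*(-451/3679) = -5412/283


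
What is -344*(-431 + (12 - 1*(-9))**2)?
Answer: -3440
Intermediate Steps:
-344*(-431 + (12 - 1*(-9))**2) = -344*(-431 + (12 + 9)**2) = -344*(-431 + 21**2) = -344*(-431 + 441) = -344*10 = -3440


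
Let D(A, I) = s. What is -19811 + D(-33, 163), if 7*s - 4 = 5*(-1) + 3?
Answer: -138675/7 ≈ -19811.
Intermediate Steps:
s = 2/7 (s = 4/7 + (5*(-1) + 3)/7 = 4/7 + (-5 + 3)/7 = 4/7 + (⅐)*(-2) = 4/7 - 2/7 = 2/7 ≈ 0.28571)
D(A, I) = 2/7
-19811 + D(-33, 163) = -19811 + 2/7 = -138675/7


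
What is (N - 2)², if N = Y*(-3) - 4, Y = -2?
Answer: 0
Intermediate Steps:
N = 2 (N = -2*(-3) - 4 = 6 - 4 = 2)
(N - 2)² = (2 - 2)² = 0² = 0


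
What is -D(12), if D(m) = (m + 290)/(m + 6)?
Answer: -151/9 ≈ -16.778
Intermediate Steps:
D(m) = (290 + m)/(6 + m)
-D(12) = -(290 + 12)/(6 + 12) = -302/18 = -1*151/9 = -151/9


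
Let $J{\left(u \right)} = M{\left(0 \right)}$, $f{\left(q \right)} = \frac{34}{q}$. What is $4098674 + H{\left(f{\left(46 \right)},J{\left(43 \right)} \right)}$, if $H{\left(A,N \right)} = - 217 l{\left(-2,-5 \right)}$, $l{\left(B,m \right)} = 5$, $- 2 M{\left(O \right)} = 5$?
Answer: $4097589$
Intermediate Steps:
$M{\left(O \right)} = - \frac{5}{2}$ ($M{\left(O \right)} = \left(- \frac{1}{2}\right) 5 = - \frac{5}{2}$)
$J{\left(u \right)} = - \frac{5}{2}$
$H{\left(A,N \right)} = -1085$ ($H{\left(A,N \right)} = \left(-217\right) 5 = -1085$)
$4098674 + H{\left(f{\left(46 \right)},J{\left(43 \right)} \right)} = 4098674 - 1085 = 4097589$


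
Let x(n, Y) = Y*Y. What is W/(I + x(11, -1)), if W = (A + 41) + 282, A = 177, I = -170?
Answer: -500/169 ≈ -2.9586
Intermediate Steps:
x(n, Y) = Y²
W = 500 (W = (177 + 41) + 282 = 218 + 282 = 500)
W/(I + x(11, -1)) = 500/(-170 + (-1)²) = 500/(-170 + 1) = 500/(-169) = 500*(-1/169) = -500/169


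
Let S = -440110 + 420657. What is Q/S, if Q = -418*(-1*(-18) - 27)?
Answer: -3762/19453 ≈ -0.19339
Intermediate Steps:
S = -19453
Q = 3762 (Q = -418*(18 - 27) = -418*(-9) = 3762)
Q/S = 3762/(-19453) = 3762*(-1/19453) = -3762/19453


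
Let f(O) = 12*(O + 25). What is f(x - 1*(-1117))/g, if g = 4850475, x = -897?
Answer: 28/46195 ≈ 0.00060613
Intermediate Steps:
f(O) = 300 + 12*O (f(O) = 12*(25 + O) = 300 + 12*O)
f(x - 1*(-1117))/g = (300 + 12*(-897 - 1*(-1117)))/4850475 = (300 + 12*(-897 + 1117))*(1/4850475) = (300 + 12*220)*(1/4850475) = (300 + 2640)*(1/4850475) = 2940*(1/4850475) = 28/46195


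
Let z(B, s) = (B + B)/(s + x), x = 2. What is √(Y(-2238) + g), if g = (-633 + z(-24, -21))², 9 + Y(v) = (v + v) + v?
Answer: 9*√1741598/19 ≈ 625.12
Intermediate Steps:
z(B, s) = 2*B/(2 + s) (z(B, s) = (B + B)/(s + 2) = (2*B)/(2 + s) = 2*B/(2 + s))
Y(v) = -9 + 3*v (Y(v) = -9 + ((v + v) + v) = -9 + (2*v + v) = -9 + 3*v)
g = 143496441/361 (g = (-633 + 2*(-24)/(2 - 21))² = (-633 + 2*(-24)/(-19))² = (-633 + 2*(-24)*(-1/19))² = (-633 + 48/19)² = (-11979/19)² = 143496441/361 ≈ 3.9750e+5)
√(Y(-2238) + g) = √((-9 + 3*(-2238)) + 143496441/361) = √((-9 - 6714) + 143496441/361) = √(-6723 + 143496441/361) = √(141069438/361) = 9*√1741598/19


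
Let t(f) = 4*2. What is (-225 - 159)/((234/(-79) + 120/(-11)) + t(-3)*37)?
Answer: -166848/122585 ≈ -1.3611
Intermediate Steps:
t(f) = 8
(-225 - 159)/((234/(-79) + 120/(-11)) + t(-3)*37) = (-225 - 159)/((234/(-79) + 120/(-11)) + 8*37) = -384/((234*(-1/79) + 120*(-1/11)) + 296) = -384/((-234/79 - 120/11) + 296) = -384/(-12054/869 + 296) = -384/245170/869 = -384*869/245170 = -166848/122585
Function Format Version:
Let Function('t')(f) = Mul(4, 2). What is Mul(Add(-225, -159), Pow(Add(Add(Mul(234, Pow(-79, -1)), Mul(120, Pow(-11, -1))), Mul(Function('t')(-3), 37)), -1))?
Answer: Rational(-166848, 122585) ≈ -1.3611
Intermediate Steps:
Function('t')(f) = 8
Mul(Add(-225, -159), Pow(Add(Add(Mul(234, Pow(-79, -1)), Mul(120, Pow(-11, -1))), Mul(Function('t')(-3), 37)), -1)) = Mul(Add(-225, -159), Pow(Add(Add(Mul(234, Pow(-79, -1)), Mul(120, Pow(-11, -1))), Mul(8, 37)), -1)) = Mul(-384, Pow(Add(Add(Mul(234, Rational(-1, 79)), Mul(120, Rational(-1, 11))), 296), -1)) = Mul(-384, Pow(Add(Add(Rational(-234, 79), Rational(-120, 11)), 296), -1)) = Mul(-384, Pow(Add(Rational(-12054, 869), 296), -1)) = Mul(-384, Pow(Rational(245170, 869), -1)) = Mul(-384, Rational(869, 245170)) = Rational(-166848, 122585)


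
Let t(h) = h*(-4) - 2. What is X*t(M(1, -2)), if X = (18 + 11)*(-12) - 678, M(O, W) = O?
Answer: 6156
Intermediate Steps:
t(h) = -2 - 4*h (t(h) = -4*h - 2 = -2 - 4*h)
X = -1026 (X = 29*(-12) - 678 = -348 - 678 = -1026)
X*t(M(1, -2)) = -1026*(-2 - 4*1) = -1026*(-2 - 4) = -1026*(-6) = 6156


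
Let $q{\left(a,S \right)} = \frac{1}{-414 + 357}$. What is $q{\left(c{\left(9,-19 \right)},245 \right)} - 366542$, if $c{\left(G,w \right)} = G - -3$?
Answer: $- \frac{20892895}{57} \approx -3.6654 \cdot 10^{5}$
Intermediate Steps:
$c{\left(G,w \right)} = 3 + G$ ($c{\left(G,w \right)} = G + 3 = 3 + G$)
$q{\left(a,S \right)} = - \frac{1}{57}$ ($q{\left(a,S \right)} = \frac{1}{-57} = - \frac{1}{57}$)
$q{\left(c{\left(9,-19 \right)},245 \right)} - 366542 = - \frac{1}{57} - 366542 = - \frac{20892895}{57}$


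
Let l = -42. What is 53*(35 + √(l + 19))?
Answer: 1855 + 53*I*√23 ≈ 1855.0 + 254.18*I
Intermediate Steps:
53*(35 + √(l + 19)) = 53*(35 + √(-42 + 19)) = 53*(35 + √(-23)) = 53*(35 + I*√23) = 1855 + 53*I*√23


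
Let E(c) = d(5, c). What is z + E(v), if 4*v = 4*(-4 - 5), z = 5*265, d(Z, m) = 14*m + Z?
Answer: 1204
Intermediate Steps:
d(Z, m) = Z + 14*m
z = 1325
v = -9 (v = (4*(-4 - 5))/4 = (4*(-9))/4 = (1/4)*(-36) = -9)
E(c) = 5 + 14*c
z + E(v) = 1325 + (5 + 14*(-9)) = 1325 + (5 - 126) = 1325 - 121 = 1204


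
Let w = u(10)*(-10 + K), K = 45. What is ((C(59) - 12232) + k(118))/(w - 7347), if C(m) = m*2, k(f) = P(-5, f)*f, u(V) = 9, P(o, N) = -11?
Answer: 3353/1758 ≈ 1.9073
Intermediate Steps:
k(f) = -11*f
C(m) = 2*m
w = 315 (w = 9*(-10 + 45) = 9*35 = 315)
((C(59) - 12232) + k(118))/(w - 7347) = ((2*59 - 12232) - 11*118)/(315 - 7347) = ((118 - 12232) - 1298)/(-7032) = (-12114 - 1298)*(-1/7032) = -13412*(-1/7032) = 3353/1758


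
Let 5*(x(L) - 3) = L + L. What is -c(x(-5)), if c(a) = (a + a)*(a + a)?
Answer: -4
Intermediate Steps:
x(L) = 3 + 2*L/5 (x(L) = 3 + (L + L)/5 = 3 + (2*L)/5 = 3 + 2*L/5)
c(a) = 4*a² (c(a) = (2*a)*(2*a) = 4*a²)
-c(x(-5)) = -4*(3 + (⅖)*(-5))² = -4*(3 - 2)² = -4*1² = -4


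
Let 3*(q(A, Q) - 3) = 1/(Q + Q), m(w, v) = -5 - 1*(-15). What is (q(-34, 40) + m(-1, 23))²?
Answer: 9740641/57600 ≈ 169.11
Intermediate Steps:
m(w, v) = 10 (m(w, v) = -5 + 15 = 10)
q(A, Q) = 3 + 1/(6*Q) (q(A, Q) = 3 + 1/(3*(Q + Q)) = 3 + 1/(3*((2*Q))) = 3 + (1/(2*Q))/3 = 3 + 1/(6*Q))
(q(-34, 40) + m(-1, 23))² = ((3 + (⅙)/40) + 10)² = ((3 + (⅙)*(1/40)) + 10)² = ((3 + 1/240) + 10)² = (721/240 + 10)² = (3121/240)² = 9740641/57600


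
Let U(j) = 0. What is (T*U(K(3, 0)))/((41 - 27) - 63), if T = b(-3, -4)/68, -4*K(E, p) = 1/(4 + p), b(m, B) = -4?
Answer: 0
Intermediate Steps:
K(E, p) = -1/(4*(4 + p))
T = -1/17 (T = -4/68 = -4*1/68 = -1/17 ≈ -0.058824)
(T*U(K(3, 0)))/((41 - 27) - 63) = (-1/17*0)/((41 - 27) - 63) = 0/(14 - 63) = 0/(-49) = 0*(-1/49) = 0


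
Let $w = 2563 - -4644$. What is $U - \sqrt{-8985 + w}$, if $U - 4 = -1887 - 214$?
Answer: $-2097 - i \sqrt{1778} \approx -2097.0 - 42.166 i$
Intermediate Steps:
$w = 7207$ ($w = 2563 + 4644 = 7207$)
$U = -2097$ ($U = 4 - 2101 = -2097$)
$U - \sqrt{-8985 + w} = -2097 - \sqrt{-8985 + 7207} = -2097 - \sqrt{-1778} = -2097 - i \sqrt{1778}$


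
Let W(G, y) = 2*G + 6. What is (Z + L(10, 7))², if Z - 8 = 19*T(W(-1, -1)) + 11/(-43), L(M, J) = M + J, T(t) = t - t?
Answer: 1132096/1849 ≈ 612.27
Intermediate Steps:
W(G, y) = 6 + 2*G
T(t) = 0
L(M, J) = J + M
Z = 333/43 (Z = 8 + (19*0 + 11/(-43)) = 8 + (0 + 11*(-1/43)) = 8 + (0 - 11/43) = 8 - 11/43 = 333/43 ≈ 7.7442)
(Z + L(10, 7))² = (333/43 + (7 + 10))² = (333/43 + 17)² = (1064/43)² = 1132096/1849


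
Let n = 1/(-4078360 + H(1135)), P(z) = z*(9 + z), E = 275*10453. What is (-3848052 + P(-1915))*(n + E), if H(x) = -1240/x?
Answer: -263545946518615441563/462893984 ≈ -5.6934e+11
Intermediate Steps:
E = 2874575
n = -227/925787968 (n = 1/(-4078360 - 1240/1135) = 1/(-4078360 - 1240*1/1135) = 1/(-4078360 - 248/227) = 1/(-925787968/227) = -227/925787968 ≈ -2.4520e-7)
(-3848052 + P(-1915))*(n + E) = (-3848052 - 1915*(9 - 1915))*(-227/925787968 + 2874575) = (-3848052 - 1915*(-1906))*(2661246948113373/925787968) = (-3848052 + 3649990)*(2661246948113373/925787968) = -198062*2661246948113373/925787968 = -263545946518615441563/462893984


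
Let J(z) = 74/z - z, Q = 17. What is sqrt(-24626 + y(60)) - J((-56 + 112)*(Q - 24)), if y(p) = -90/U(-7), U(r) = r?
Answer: -76795/196 + 2*I*sqrt(301511)/7 ≈ -391.81 + 156.89*I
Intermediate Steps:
y(p) = 90/7 (y(p) = -90/(-7) = -90*(-1/7) = 90/7)
J(z) = -z + 74/z
sqrt(-24626 + y(60)) - J((-56 + 112)*(Q - 24)) = sqrt(-24626 + 90/7) - (-(-56 + 112)*(17 - 24) + 74/(((-56 + 112)*(17 - 24)))) = sqrt(-172292/7) - (-56*(-7) + 74/((56*(-7)))) = 2*I*sqrt(301511)/7 - (-1*(-392) + 74/(-392)) = 2*I*sqrt(301511)/7 - (392 + 74*(-1/392)) = 2*I*sqrt(301511)/7 - (392 - 37/196) = 2*I*sqrt(301511)/7 - 1*76795/196 = 2*I*sqrt(301511)/7 - 76795/196 = -76795/196 + 2*I*sqrt(301511)/7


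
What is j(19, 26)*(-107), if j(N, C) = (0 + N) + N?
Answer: -4066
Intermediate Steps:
j(N, C) = 2*N (j(N, C) = N + N = 2*N)
j(19, 26)*(-107) = (2*19)*(-107) = 38*(-107) = -4066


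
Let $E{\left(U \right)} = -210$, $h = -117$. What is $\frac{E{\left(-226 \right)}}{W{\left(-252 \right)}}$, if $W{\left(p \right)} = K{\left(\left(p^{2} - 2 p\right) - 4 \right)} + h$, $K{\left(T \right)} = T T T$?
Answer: $- \frac{210}{262193155071947} \approx -8.0094 \cdot 10^{-13}$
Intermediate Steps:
$K{\left(T \right)} = T^{3}$ ($K{\left(T \right)} = T T^{2} = T^{3}$)
$W{\left(p \right)} = -117 + \left(-4 + p^{2} - 2 p\right)^{3}$ ($W{\left(p \right)} = \left(\left(p^{2} - 2 p\right) - 4\right)^{3} - 117 = \left(-4 + p^{2} - 2 p\right)^{3} - 117 = -117 + \left(-4 + p^{2} - 2 p\right)^{3}$)
$\frac{E{\left(-226 \right)}}{W{\left(-252 \right)}} = - \frac{210}{-117 - \left(4 - \left(-252\right)^{2} + 2 \left(-252\right)\right)^{3}} = - \frac{210}{-117 - \left(4 - 63504 - 504\right)^{3}} = - \frac{210}{-117 - \left(-64004\right)^{3}} = - \frac{210}{-117 - -262193155072064} = - \frac{210}{-117 + 262193155072064} = - \frac{210}{262193155071947}$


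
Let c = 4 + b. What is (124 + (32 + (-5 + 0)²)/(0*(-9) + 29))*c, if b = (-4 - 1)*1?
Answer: -3653/29 ≈ -125.97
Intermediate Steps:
b = -5 (b = -5*1 = -5)
c = -1 (c = 4 - 5 = -1)
(124 + (32 + (-5 + 0)²)/(0*(-9) + 29))*c = (124 + (32 + (-5 + 0)²)/(0*(-9) + 29))*(-1) = (124 + (32 + (-5)²)/(0 + 29))*(-1) = (124 + (32 + 25)/29)*(-1) = (124 + 57*(1/29))*(-1) = (124 + 57/29)*(-1) = (3653/29)*(-1) = -3653/29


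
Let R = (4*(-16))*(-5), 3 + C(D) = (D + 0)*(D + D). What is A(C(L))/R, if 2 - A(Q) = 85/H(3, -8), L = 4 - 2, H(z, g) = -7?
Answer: 99/2240 ≈ 0.044196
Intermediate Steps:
L = 2
C(D) = -3 + 2*D² (C(D) = -3 + (D + 0)*(D + D) = -3 + D*(2*D) = -3 + 2*D²)
A(Q) = 99/7 (A(Q) = 2 - 85/(-7) = 2 - 85*(-1)/7 = 2 - 1*(-85/7) = 2 + 85/7 = 99/7)
R = 320 (R = -64*(-5) = 320)
A(C(L))/R = (99/7)/320 = (99/7)*(1/320) = 99/2240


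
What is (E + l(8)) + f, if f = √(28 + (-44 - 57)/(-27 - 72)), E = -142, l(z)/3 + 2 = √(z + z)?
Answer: -136 + 13*√187/33 ≈ -130.61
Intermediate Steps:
l(z) = -6 + 3*√2*√z (l(z) = -6 + 3*√(z + z) = -6 + 3*√(2*z) = -6 + 3*(√2*√z) = -6 + 3*√2*√z)
f = 13*√187/33 (f = √(28 - 101/(-99)) = √(28 - 101*(-1/99)) = √(28 + 101/99) = √(2873/99) = 13*√187/33 ≈ 5.3870)
(E + l(8)) + f = (-142 + (-6 + 3*√2*√8)) + 13*√187/33 = (-142 + (-6 + 3*√2*(2*√2))) + 13*√187/33 = (-142 + (-6 + 12)) + 13*√187/33 = (-142 + 6) + 13*√187/33 = -136 + 13*√187/33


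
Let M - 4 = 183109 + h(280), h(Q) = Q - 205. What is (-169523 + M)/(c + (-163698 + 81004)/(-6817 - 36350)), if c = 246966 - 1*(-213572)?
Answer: 117975411/3976025308 ≈ 0.029672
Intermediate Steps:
c = 460538 (c = 246966 + 213572 = 460538)
h(Q) = -205 + Q
M = 183188 (M = 4 + (183109 + (-205 + 280)) = 4 + (183109 + 75) = 4 + 183184 = 183188)
(-169523 + M)/(c + (-163698 + 81004)/(-6817 - 36350)) = (-169523 + 183188)/(460538 + (-163698 + 81004)/(-6817 - 36350)) = 13665/(460538 - 82694/(-43167)) = 13665/(460538 - 82694*(-1/43167)) = 13665/(460538 + 82694/43167) = 13665/(19880126540/43167) = 13665*(43167/19880126540) = 117975411/3976025308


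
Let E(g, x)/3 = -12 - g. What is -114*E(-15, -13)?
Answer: -1026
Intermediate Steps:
E(g, x) = -36 - 3*g (E(g, x) = 3*(-12 - g) = -36 - 3*g)
-114*E(-15, -13) = -114*(-36 - 3*(-15)) = -114*(-36 + 45) = -114*9 = -1026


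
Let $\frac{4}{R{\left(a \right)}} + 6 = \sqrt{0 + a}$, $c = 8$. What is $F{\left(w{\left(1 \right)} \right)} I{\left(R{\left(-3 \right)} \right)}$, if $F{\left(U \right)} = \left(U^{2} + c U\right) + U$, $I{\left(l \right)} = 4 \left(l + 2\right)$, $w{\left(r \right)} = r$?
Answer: $\frac{720}{13} - \frac{160 i \sqrt{3}}{39} \approx 55.385 - 7.1059 i$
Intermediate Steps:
$R{\left(a \right)} = \frac{4}{-6 + \sqrt{a}}$ ($R{\left(a \right)} = \frac{4}{-6 + \sqrt{0 + a}} = \frac{4}{-6 + \sqrt{a}}$)
$I{\left(l \right)} = 8 + 4 l$ ($I{\left(l \right)} = 4 \left(2 + l\right) = 8 + 4 l$)
$F{\left(U \right)} = U^{2} + 9 U$ ($F{\left(U \right)} = \left(U^{2} + 8 U\right) + U = U^{2} + 9 U$)
$F{\left(w{\left(1 \right)} \right)} I{\left(R{\left(-3 \right)} \right)} = 1 \left(9 + 1\right) \left(8 + 4 \frac{4}{-6 + \sqrt{-3}}\right) = 1 \cdot 10 \left(8 + 4 \frac{4}{-6 + i \sqrt{3}}\right) = 10 \left(8 + \frac{16}{-6 + i \sqrt{3}}\right) = 80 + \frac{160}{-6 + i \sqrt{3}}$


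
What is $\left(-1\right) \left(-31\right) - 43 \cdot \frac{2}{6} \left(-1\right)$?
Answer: $\frac{136}{3} \approx 45.333$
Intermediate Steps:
$\left(-1\right) \left(-31\right) - 43 \cdot \frac{2}{6} \left(-1\right) = 31 - 43 \cdot 2 \cdot \frac{1}{6} \left(-1\right) = 31 - 43 \cdot \frac{1}{3} \left(-1\right) = 31 - - \frac{43}{3} = 31 + \frac{43}{3} = \frac{136}{3}$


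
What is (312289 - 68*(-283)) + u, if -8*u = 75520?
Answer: 322093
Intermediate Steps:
u = -9440 (u = -⅛*75520 = -9440)
(312289 - 68*(-283)) + u = (312289 - 68*(-283)) - 9440 = (312289 + 19244) - 9440 = 331533 - 9440 = 322093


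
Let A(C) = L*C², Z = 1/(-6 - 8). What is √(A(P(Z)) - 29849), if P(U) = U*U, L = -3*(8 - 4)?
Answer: 13*I*√1696271/98 ≈ 172.77*I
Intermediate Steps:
Z = -1/14 (Z = 1/(-14) = -1/14 ≈ -0.071429)
L = -12 (L = -3*4 = -12)
P(U) = U²
A(C) = -12*C²
√(A(P(Z)) - 29849) = √(-12*((-1/14)²)² - 29849) = √(-12*(1/196)² - 29849) = √(-12*1/38416 - 29849) = √(-3/9604 - 29849) = √(-286669799/9604) = 13*I*√1696271/98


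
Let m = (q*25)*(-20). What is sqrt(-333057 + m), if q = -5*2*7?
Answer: I*sqrt(298057) ≈ 545.95*I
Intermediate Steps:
q = -70 (q = -10*7 = -70)
m = 35000 (m = -70*25*(-20) = -1750*(-20) = 35000)
sqrt(-333057 + m) = sqrt(-333057 + 35000) = sqrt(-298057) = I*sqrt(298057)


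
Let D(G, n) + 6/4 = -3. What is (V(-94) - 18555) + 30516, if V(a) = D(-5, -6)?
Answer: 23913/2 ≈ 11957.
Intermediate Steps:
D(G, n) = -9/2 (D(G, n) = -3/2 - 3 = -9/2)
V(a) = -9/2
(V(-94) - 18555) + 30516 = (-9/2 - 18555) + 30516 = -37119/2 + 30516 = 23913/2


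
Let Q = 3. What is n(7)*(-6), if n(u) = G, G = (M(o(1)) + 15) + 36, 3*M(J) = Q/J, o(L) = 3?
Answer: -308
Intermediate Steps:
M(J) = 1/J (M(J) = (3/J)/3 = 1/J)
G = 154/3 (G = (1/3 + 15) + 36 = 46/3 + 36 = 154/3 ≈ 51.333)
n(u) = 154/3
n(7)*(-6) = (154/3)*(-6) = -308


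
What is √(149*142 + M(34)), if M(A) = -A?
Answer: 2*√5281 ≈ 145.34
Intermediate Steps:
√(149*142 + M(34)) = √(149*142 - 1*34) = √(21158 - 34) = √21124 = 2*√5281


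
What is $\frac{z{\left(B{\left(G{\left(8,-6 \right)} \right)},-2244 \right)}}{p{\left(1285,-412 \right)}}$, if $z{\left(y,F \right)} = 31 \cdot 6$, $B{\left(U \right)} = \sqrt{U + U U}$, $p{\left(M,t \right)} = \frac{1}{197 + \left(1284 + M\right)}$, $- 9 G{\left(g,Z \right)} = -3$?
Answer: $514476$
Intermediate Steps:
$G{\left(g,Z \right)} = \frac{1}{3}$ ($G{\left(g,Z \right)} = \left(- \frac{1}{9}\right) \left(-3\right) = \frac{1}{3}$)
$p{\left(M,t \right)} = \frac{1}{1481 + M}$
$B{\left(U \right)} = \sqrt{U + U^{2}}$
$z{\left(y,F \right)} = 186$
$\frac{z{\left(B{\left(G{\left(8,-6 \right)} \right)},-2244 \right)}}{p{\left(1285,-412 \right)}} = \frac{186}{\frac{1}{1481 + 1285}} = \frac{186}{\frac{1}{2766}} = 186 \frac{1}{\frac{1}{2766}} = 186 \cdot 2766 = 514476$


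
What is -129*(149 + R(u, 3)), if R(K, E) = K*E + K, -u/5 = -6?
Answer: -34701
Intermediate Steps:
u = 30 (u = -5*(-6) = 30)
R(K, E) = K + E*K (R(K, E) = E*K + K = K + E*K)
-129*(149 + R(u, 3)) = -129*(149 + 30*(1 + 3)) = -129*(149 + 30*4) = -129*(149 + 120) = -129*269 = -34701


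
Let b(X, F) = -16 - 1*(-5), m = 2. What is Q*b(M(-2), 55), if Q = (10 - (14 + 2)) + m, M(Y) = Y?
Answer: 44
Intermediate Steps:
b(X, F) = -11 (b(X, F) = -16 + 5 = -11)
Q = -4 (Q = (10 - (14 + 2)) + 2 = (10 - 1*16) + 2 = (10 - 16) + 2 = -6 + 2 = -4)
Q*b(M(-2), 55) = -4*(-11) = 44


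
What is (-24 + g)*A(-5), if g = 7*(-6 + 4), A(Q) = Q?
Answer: 190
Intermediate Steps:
g = -14 (g = 7*(-2) = -14)
(-24 + g)*A(-5) = (-24 - 14)*(-5) = -38*(-5) = 190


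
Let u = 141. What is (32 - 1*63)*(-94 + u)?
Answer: -1457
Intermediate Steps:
(32 - 1*63)*(-94 + u) = (32 - 1*63)*(-94 + 141) = (32 - 63)*47 = -31*47 = -1457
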